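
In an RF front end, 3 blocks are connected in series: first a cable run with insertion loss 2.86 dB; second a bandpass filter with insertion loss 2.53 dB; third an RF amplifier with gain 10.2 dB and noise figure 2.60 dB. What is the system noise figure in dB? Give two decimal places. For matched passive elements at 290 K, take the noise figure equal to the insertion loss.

Convert to linear (a loss of L dB is a gain of −L dB): F_i = 10^(NF_i/10), G_i = 10^(G_i,dB/10)
  Stage 1: F_1 = 10^(2.86/10) = 1.932, G_1 = 10^(−2.86/10) = 0.5176
  Stage 2: F_2 = 10^(2.53/10) = 1.791, G_2 = 10^(−2.53/10) = 0.5585
  Stage 3: F_3 = 10^(2.60/10) = 1.820, G_3 = 10^(10.2/10) = 10.47
Friis cascade:
  F = 1.932 + (1.791 − 1)/0.5176 + (1.820 − 1)/0.2891 = 6.295
NF = 10 log₁₀(6.295) = 7.99 dB

7.99 dB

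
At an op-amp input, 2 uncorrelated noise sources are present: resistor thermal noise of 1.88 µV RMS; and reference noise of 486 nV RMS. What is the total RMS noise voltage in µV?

1.94 µV

Uncorrelated sources add in power (mean-square): V_tot = √(ΣV_i²)
V_tot = √[(1.88×10⁻⁶)² + (4.86×10⁻⁷)²] = 1.94×10⁻⁶ V = 1.94 µV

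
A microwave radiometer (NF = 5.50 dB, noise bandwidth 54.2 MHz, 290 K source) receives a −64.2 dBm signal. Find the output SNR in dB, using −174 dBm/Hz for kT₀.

Noise floor: N = −174 + 10 log₁₀(B) + NF
10 log₁₀(5.42×10⁷) = 77.34 dB
N = −174 + 77.34 + 5.50 = −91.16 dBm
SNR = P_sig − N = −64.2 − (−91.16) = 26.96 dB → 27.0 dB

27.0 dB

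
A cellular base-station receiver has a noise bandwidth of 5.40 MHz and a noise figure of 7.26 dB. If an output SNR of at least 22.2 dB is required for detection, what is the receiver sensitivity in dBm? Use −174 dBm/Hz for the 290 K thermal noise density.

−77.2 dBm

Sensitivity = −174 + 10 log₁₀(B) + NF + SNR_min
= −174 + 67.32 + 7.26 + 22.2
= −77.22 dBm → −77.2 dBm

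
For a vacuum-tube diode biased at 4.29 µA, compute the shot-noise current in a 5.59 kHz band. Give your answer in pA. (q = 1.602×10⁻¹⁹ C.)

I_n = √(2qI·B)
2qI·B = 2 × 1.602×10⁻¹⁹ × 4.29×10⁻⁶ × 5.59×10³ = 7.68×10⁻²¹ A²
I_n = √(7.68×10⁻²¹) = 8.77×10⁻¹¹ A = 87.7 pA

87.7 pA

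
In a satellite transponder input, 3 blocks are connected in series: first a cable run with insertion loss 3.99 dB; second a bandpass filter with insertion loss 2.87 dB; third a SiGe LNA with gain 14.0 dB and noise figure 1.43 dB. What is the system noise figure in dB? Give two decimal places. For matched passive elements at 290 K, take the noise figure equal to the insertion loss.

Convert to linear (a loss of L dB is a gain of −L dB): F_i = 10^(NF_i/10), G_i = 10^(G_i,dB/10)
  Stage 1: F_1 = 10^(3.99/10) = 2.506, G_1 = 10^(−3.99/10) = 0.3990
  Stage 2: F_2 = 10^(2.87/10) = 1.936, G_2 = 10^(−2.87/10) = 0.5164
  Stage 3: F_3 = 10^(1.43/10) = 1.390, G_3 = 10^(14.0/10) = 25.12
Friis cascade:
  F = 2.506 + (1.936 − 1)/0.3990 + (1.390 − 1)/0.2061 = 6.745
NF = 10 log₁₀(6.745) = 8.29 dB

8.29 dB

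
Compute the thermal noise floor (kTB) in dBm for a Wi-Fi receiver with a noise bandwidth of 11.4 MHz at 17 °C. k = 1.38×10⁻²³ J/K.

−103.4 dBm

T = 17 °C + 273.15 = 290.15 K
P_n = kTB = 1.38×10⁻²³ × 290.15 × 1.14×10⁷ = 4.56×10⁻¹⁴ W
In dBm: 10 log₁₀(4.56×10⁻¹⁴ / 10⁻³) = −103.4 dBm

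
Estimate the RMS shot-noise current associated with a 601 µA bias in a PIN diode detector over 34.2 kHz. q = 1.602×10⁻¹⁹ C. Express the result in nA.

I_n = √(2qI·B)
2qI·B = 2 × 1.602×10⁻¹⁹ × 6.01×10⁻⁴ × 3.42×10⁴ = 6.59×10⁻¹⁸ A²
I_n = √(6.59×10⁻¹⁸) = 2.57×10⁻⁹ A = 2.57 nA

2.57 nA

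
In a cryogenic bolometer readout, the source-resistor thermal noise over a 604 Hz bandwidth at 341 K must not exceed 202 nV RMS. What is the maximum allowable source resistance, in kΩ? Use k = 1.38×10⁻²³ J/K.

3.59 kΩ

Johnson–Nyquist: V_n = √(4kTRB) ⇒ R = V_n² / (4kTB)
4kTB = 4 × 1.38×10⁻²³ × 341 × 6.04×10² = 1.14×10⁻¹⁷
R = (2.02×10⁻⁷)² / 1.14×10⁻¹⁷ = 3.59×10³ Ω = 3.59 kΩ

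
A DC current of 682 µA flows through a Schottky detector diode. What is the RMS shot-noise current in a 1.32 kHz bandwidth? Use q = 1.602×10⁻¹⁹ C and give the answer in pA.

537 pA

I_n = √(2qI·B)
2qI·B = 2 × 1.602×10⁻¹⁹ × 6.82×10⁻⁴ × 1.32×10³ = 2.88×10⁻¹⁹ A²
I_n = √(2.88×10⁻¹⁹) = 5.37×10⁻¹⁰ A = 537 pA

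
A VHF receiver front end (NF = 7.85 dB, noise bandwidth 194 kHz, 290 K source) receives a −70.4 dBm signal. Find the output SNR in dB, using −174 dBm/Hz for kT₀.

42.9 dB

Noise floor: N = −174 + 10 log₁₀(B) + NF
10 log₁₀(1.94×10⁵) = 52.88 dB
N = −174 + 52.88 + 7.85 = −113.27 dBm
SNR = P_sig − N = −70.4 − (−113.27) = 42.87 dB → 42.9 dB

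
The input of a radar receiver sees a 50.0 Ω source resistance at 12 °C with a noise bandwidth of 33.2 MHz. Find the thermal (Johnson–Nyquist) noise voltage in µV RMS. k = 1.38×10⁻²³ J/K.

T = 12 °C + 273.15 = 285.15 K
V_n = √(4kTRB)
4kTRB = 4 × 1.38×10⁻²³ × 285.15 × 5.00×10¹ × 3.32×10⁷ = 2.61×10⁻¹¹ V²
V_n = √(2.61×10⁻¹¹) = 5.11×10⁻⁶ V = 5.11 µV

5.11 µV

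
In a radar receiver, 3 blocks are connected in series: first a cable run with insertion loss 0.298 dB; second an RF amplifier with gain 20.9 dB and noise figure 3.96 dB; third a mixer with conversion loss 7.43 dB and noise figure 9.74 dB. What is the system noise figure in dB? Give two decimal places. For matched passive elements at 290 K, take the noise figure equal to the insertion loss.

4.38 dB

Convert to linear (a loss of L dB is a gain of −L dB): F_i = 10^(NF_i/10), G_i = 10^(G_i,dB/10)
  Stage 1: F_1 = 10^(0.298/10) = 1.071, G_1 = 10^(−0.298/10) = 0.9337
  Stage 2: F_2 = 10^(3.96/10) = 2.489, G_2 = 10^(20.9/10) = 123.0
  Stage 3: F_3 = 10^(9.74/10) = 9.419, G_3 = 10^(−7.43/10) = 0.1807
Friis cascade:
  F = 1.071 + (2.489 − 1)/0.9337 + (9.419 − 1)/114.9 = 2.739
NF = 10 log₁₀(2.739) = 4.38 dB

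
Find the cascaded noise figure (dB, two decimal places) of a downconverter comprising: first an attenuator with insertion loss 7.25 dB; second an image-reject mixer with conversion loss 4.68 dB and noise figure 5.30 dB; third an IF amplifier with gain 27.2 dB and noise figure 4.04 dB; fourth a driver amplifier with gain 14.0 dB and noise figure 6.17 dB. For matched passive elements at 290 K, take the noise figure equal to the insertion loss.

Convert to linear (a loss of L dB is a gain of −L dB): F_i = 10^(NF_i/10), G_i = 10^(G_i,dB/10)
  Stage 1: F_1 = 10^(7.25/10) = 5.309, G_1 = 10^(−7.25/10) = 0.1884
  Stage 2: F_2 = 10^(5.30/10) = 3.388, G_2 = 10^(−4.68/10) = 0.3404
  Stage 3: F_3 = 10^(4.04/10) = 2.535, G_3 = 10^(27.2/10) = 524.8
  Stage 4: F_4 = 10^(6.17/10) = 4.140, G_4 = 10^(14.0/10) = 25.12
Friis cascade:
  F = 5.309 + (3.388 − 1)/0.1884 + (2.535 − 1)/0.06412 + (4.140 − 1)/33.65 = 42.02
NF = 10 log₁₀(42.02) = 16.23 dB

16.23 dB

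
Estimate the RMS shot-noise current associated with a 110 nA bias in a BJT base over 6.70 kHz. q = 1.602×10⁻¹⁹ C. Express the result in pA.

15.4 pA

I_n = √(2qI·B)
2qI·B = 2 × 1.602×10⁻¹⁹ × 1.10×10⁻⁷ × 6.70×10³ = 2.36×10⁻²² A²
I_n = √(2.36×10⁻²²) = 1.54×10⁻¹¹ A = 15.4 pA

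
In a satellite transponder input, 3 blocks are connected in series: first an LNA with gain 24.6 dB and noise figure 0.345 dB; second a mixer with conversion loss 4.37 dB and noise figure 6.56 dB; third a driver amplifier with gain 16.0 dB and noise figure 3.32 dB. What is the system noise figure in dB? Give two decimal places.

0.44 dB

Convert to linear (a loss of L dB is a gain of −L dB): F_i = 10^(NF_i/10), G_i = 10^(G_i,dB/10)
  Stage 1: F_1 = 10^(0.345/10) = 1.083, G_1 = 10^(24.6/10) = 288.4
  Stage 2: F_2 = 10^(6.56/10) = 4.529, G_2 = 10^(−4.37/10) = 0.3656
  Stage 3: F_3 = 10^(3.32/10) = 2.148, G_3 = 10^(16.0/10) = 39.81
Friis cascade:
  F = 1.083 + (4.529 − 1)/288.4 + (2.148 − 1)/105.4 = 1.106
NF = 10 log₁₀(1.106) = 0.44 dB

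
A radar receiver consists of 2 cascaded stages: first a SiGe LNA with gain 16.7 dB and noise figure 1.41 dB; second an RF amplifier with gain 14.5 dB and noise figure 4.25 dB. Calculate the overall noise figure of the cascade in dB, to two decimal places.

Convert to linear (a loss of L dB is a gain of −L dB): F_i = 10^(NF_i/10), G_i = 10^(G_i,dB/10)
  Stage 1: F_1 = 10^(1.41/10) = 1.384, G_1 = 10^(16.7/10) = 46.77
  Stage 2: F_2 = 10^(4.25/10) = 2.661, G_2 = 10^(14.5/10) = 28.18
Friis cascade:
  F = 1.384 + (2.661 − 1)/46.77 = 1.419
NF = 10 log₁₀(1.419) = 1.52 dB

1.52 dB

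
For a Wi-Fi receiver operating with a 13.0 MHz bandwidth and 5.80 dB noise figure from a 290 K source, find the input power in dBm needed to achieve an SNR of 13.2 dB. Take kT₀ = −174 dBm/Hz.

−83.9 dBm

Sensitivity = −174 + 10 log₁₀(B) + NF + SNR_min
= −174 + 71.14 + 5.80 + 13.2
= −83.86 dBm → −83.9 dBm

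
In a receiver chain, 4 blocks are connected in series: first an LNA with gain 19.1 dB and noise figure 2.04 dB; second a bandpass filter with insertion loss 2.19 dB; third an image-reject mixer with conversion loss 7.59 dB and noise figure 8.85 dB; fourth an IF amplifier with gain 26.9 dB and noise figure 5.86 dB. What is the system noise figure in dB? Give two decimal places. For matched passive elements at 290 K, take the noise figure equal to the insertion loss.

3.18 dB

Convert to linear (a loss of L dB is a gain of −L dB): F_i = 10^(NF_i/10), G_i = 10^(G_i,dB/10)
  Stage 1: F_1 = 10^(2.04/10) = 1.600, G_1 = 10^(19.1/10) = 81.28
  Stage 2: F_2 = 10^(2.19/10) = 1.656, G_2 = 10^(−2.19/10) = 0.6039
  Stage 3: F_3 = 10^(8.85/10) = 7.674, G_3 = 10^(−7.59/10) = 0.1742
  Stage 4: F_4 = 10^(5.86/10) = 3.855, G_4 = 10^(26.9/10) = 489.8
Friis cascade:
  F = 1.600 + (1.656 − 1)/81.28 + (7.674 − 1)/49.09 + (3.855 − 1)/8.551 = 2.077
NF = 10 log₁₀(2.077) = 3.18 dB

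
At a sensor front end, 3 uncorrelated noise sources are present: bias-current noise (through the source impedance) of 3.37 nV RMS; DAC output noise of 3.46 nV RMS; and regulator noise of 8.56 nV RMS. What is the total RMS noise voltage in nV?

Uncorrelated sources add in power (mean-square): V_tot = √(ΣV_i²)
V_tot = √[(3.37×10⁻⁹)² + (3.46×10⁻⁹)² + (8.56×10⁻⁹)²] = 9.83×10⁻⁹ V = 9.83 nV

9.83 nV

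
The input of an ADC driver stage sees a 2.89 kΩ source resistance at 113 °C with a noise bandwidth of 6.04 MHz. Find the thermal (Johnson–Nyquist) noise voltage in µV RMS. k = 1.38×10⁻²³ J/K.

19.3 µV

T = 113 °C + 273.15 = 386.15 K
V_n = √(4kTRB)
4kTRB = 4 × 1.38×10⁻²³ × 386.15 × 2.89×10³ × 6.04×10⁶ = 3.72×10⁻¹⁰ V²
V_n = √(3.72×10⁻¹⁰) = 1.93×10⁻⁵ V = 19.3 µV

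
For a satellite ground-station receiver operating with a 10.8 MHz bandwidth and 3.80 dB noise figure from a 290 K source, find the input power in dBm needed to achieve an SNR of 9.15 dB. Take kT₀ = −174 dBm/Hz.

Sensitivity = −174 + 10 log₁₀(B) + NF + SNR_min
= −174 + 70.33 + 3.80 + 9.15
= −90.72 dBm → −90.7 dBm

−90.7 dBm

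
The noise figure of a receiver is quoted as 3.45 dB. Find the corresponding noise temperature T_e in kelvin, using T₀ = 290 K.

F = 10^(3.45/10) = 2.21309
T_e = (F − 1)·T₀ = (2.21309 − 1) × 290 = 352 K

352 K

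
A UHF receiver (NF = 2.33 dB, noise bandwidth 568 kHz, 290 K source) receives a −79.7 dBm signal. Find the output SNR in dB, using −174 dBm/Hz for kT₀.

34.4 dB

Noise floor: N = −174 + 10 log₁₀(B) + NF
10 log₁₀(5.68×10⁵) = 57.54 dB
N = −174 + 57.54 + 2.33 = −114.13 dBm
SNR = P_sig − N = −79.7 − (−114.13) = 34.43 dB → 34.4 dB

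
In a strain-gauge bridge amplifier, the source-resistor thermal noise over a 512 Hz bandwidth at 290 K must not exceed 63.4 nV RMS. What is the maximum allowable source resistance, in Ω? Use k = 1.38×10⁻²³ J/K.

Johnson–Nyquist: V_n = √(4kTRB) ⇒ R = V_n² / (4kTB)
4kTB = 4 × 1.38×10⁻²³ × 290 × 5.12×10² = 8.20×10⁻¹⁸
R = (6.34×10⁻⁸)² / 8.20×10⁻¹⁸ = 4.90×10² Ω = 490 Ω

490 Ω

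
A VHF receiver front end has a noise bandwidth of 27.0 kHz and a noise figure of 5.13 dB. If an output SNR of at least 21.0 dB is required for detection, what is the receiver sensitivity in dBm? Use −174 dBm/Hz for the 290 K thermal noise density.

Sensitivity = −174 + 10 log₁₀(B) + NF + SNR_min
= −174 + 44.31 + 5.13 + 21.0
= −103.56 dBm → −103.6 dBm

−103.6 dBm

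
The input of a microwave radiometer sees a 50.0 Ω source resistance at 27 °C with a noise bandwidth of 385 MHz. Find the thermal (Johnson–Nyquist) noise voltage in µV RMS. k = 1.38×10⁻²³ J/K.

17.9 µV

T = 27 °C + 273.15 = 300.15 K
V_n = √(4kTRB)
4kTRB = 4 × 1.38×10⁻²³ × 300.15 × 5.00×10¹ × 3.85×10⁸ = 3.19×10⁻¹⁰ V²
V_n = √(3.19×10⁻¹⁰) = 1.79×10⁻⁵ V = 17.9 µV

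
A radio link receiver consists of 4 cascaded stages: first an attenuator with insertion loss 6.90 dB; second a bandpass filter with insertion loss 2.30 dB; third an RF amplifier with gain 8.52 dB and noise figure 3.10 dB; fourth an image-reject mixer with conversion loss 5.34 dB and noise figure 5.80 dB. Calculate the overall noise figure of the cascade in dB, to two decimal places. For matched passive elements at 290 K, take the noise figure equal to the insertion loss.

13.07 dB

Convert to linear (a loss of L dB is a gain of −L dB): F_i = 10^(NF_i/10), G_i = 10^(G_i,dB/10)
  Stage 1: F_1 = 10^(6.90/10) = 4.898, G_1 = 10^(−6.90/10) = 0.2042
  Stage 2: F_2 = 10^(2.30/10) = 1.698, G_2 = 10^(−2.30/10) = 0.5888
  Stage 3: F_3 = 10^(3.10/10) = 2.042, G_3 = 10^(8.52/10) = 7.112
  Stage 4: F_4 = 10^(5.80/10) = 3.802, G_4 = 10^(−5.34/10) = 0.2924
Friis cascade:
  F = 4.898 + (1.698 − 1)/0.2042 + (2.042 − 1)/0.1202 + (3.802 − 1)/0.8551 = 20.26
NF = 10 log₁₀(20.26) = 13.07 dB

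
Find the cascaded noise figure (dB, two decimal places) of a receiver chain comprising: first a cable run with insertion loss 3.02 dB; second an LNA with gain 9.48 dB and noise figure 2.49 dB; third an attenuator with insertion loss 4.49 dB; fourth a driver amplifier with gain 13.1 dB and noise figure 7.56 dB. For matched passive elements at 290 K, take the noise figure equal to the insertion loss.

Convert to linear (a loss of L dB is a gain of −L dB): F_i = 10^(NF_i/10), G_i = 10^(G_i,dB/10)
  Stage 1: F_1 = 10^(3.02/10) = 2.004, G_1 = 10^(−3.02/10) = 0.4989
  Stage 2: F_2 = 10^(2.49/10) = 1.774, G_2 = 10^(9.48/10) = 8.872
  Stage 3: F_3 = 10^(4.49/10) = 2.812, G_3 = 10^(−4.49/10) = 0.3556
  Stage 4: F_4 = 10^(7.56/10) = 5.702, G_4 = 10^(13.1/10) = 20.42
Friis cascade:
  F = 2.004 + (1.774 − 1)/0.4989 + (2.812 − 1)/4.426 + (5.702 − 1)/1.574 = 6.953
NF = 10 log₁₀(6.953) = 8.42 dB

8.42 dB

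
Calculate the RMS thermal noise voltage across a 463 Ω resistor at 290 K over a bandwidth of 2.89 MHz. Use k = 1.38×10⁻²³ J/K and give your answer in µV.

V_n = √(4kTRB)
4kTRB = 4 × 1.38×10⁻²³ × 290 × 4.63×10² × 2.89×10⁶ = 2.14×10⁻¹¹ V²
V_n = √(2.14×10⁻¹¹) = 4.63×10⁻⁶ V = 4.63 µV

4.63 µV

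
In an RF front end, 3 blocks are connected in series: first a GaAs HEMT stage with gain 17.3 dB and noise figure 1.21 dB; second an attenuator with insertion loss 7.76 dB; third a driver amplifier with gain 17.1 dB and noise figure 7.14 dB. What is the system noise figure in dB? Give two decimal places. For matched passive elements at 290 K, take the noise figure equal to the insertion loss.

2.74 dB

Convert to linear (a loss of L dB is a gain of −L dB): F_i = 10^(NF_i/10), G_i = 10^(G_i,dB/10)
  Stage 1: F_1 = 10^(1.21/10) = 1.321, G_1 = 10^(17.3/10) = 53.70
  Stage 2: F_2 = 10^(7.76/10) = 5.970, G_2 = 10^(−7.76/10) = 0.1675
  Stage 3: F_3 = 10^(7.14/10) = 5.176, G_3 = 10^(17.1/10) = 51.29
Friis cascade:
  F = 1.321 + (5.970 − 1)/53.70 + (5.176 − 1)/8.995 = 1.878
NF = 10 log₁₀(1.878) = 2.74 dB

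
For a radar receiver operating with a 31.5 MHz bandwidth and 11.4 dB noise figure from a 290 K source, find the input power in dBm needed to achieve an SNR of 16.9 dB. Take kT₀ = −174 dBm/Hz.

Sensitivity = −174 + 10 log₁₀(B) + NF + SNR_min
= −174 + 74.98 + 11.4 + 16.9
= −70.72 dBm → −70.7 dBm

−70.7 dBm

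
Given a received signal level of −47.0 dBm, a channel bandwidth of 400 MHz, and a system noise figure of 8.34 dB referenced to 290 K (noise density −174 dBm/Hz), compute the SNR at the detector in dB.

Noise floor: N = −174 + 10 log₁₀(B) + NF
10 log₁₀(4.00×10⁸) = 86.02 dB
N = −174 + 86.02 + 8.34 = −79.64 dBm
SNR = P_sig − N = −47.0 − (−79.64) = 32.64 dB → 32.6 dB

32.6 dB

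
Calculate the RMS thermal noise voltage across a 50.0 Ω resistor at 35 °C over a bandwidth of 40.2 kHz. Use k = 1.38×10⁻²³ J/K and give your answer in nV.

T = 35 °C + 273.15 = 308.15 K
V_n = √(4kTRB)
4kTRB = 4 × 1.38×10⁻²³ × 308.15 × 5.00×10¹ × 4.02×10⁴ = 3.42×10⁻¹⁴ V²
V_n = √(3.42×10⁻¹⁴) = 1.85×10⁻⁷ V = 185 nV

185 nV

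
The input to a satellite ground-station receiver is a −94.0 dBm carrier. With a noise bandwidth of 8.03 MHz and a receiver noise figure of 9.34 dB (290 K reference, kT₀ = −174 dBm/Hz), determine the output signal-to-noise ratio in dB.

1.6 dB

Noise floor: N = −174 + 10 log₁₀(B) + NF
10 log₁₀(8.03×10⁶) = 69.05 dB
N = −174 + 69.05 + 9.34 = −95.61 dBm
SNR = P_sig − N = −94.0 − (−95.61) = 1.61 dB → 1.6 dB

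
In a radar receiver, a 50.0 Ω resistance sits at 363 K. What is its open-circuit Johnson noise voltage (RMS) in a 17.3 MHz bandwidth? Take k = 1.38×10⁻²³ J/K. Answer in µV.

4.16 µV

V_n = √(4kTRB)
4kTRB = 4 × 1.38×10⁻²³ × 363 × 5.00×10¹ × 1.73×10⁷ = 1.73×10⁻¹¹ V²
V_n = √(1.73×10⁻¹¹) = 4.16×10⁻⁶ V = 4.16 µV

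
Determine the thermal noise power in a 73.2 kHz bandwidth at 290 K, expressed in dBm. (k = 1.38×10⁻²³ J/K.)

P_n = kTB = 1.38×10⁻²³ × 290 × 7.32×10⁴ = 2.93×10⁻¹⁶ W
In dBm: 10 log₁₀(2.93×10⁻¹⁶ / 10⁻³) = −125.3 dBm

−125.3 dBm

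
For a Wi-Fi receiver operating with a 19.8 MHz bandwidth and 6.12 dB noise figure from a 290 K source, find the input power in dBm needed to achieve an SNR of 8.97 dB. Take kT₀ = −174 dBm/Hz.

−85.9 dBm

Sensitivity = −174 + 10 log₁₀(B) + NF + SNR_min
= −174 + 72.97 + 6.12 + 8.97
= −85.94 dBm → −85.9 dBm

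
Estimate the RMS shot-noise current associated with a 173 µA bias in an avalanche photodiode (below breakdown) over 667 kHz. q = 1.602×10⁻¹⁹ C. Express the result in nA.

6.08 nA

I_n = √(2qI·B)
2qI·B = 2 × 1.602×10⁻¹⁹ × 1.73×10⁻⁴ × 6.67×10⁵ = 3.70×10⁻¹⁷ A²
I_n = √(3.70×10⁻¹⁷) = 6.08×10⁻⁹ A = 6.08 nA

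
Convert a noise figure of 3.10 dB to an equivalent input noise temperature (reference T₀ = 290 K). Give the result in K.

302 K

F = 10^(3.10/10) = 2.04174
T_e = (F − 1)·T₀ = (2.04174 − 1) × 290 = 302 K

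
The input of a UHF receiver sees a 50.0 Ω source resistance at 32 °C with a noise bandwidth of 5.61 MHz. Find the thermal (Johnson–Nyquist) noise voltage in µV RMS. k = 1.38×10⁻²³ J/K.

2.17 µV

T = 32 °C + 273.15 = 305.15 K
V_n = √(4kTRB)
4kTRB = 4 × 1.38×10⁻²³ × 305.15 × 5.00×10¹ × 5.61×10⁶ = 4.72×10⁻¹² V²
V_n = √(4.72×10⁻¹²) = 2.17×10⁻⁶ V = 2.17 µV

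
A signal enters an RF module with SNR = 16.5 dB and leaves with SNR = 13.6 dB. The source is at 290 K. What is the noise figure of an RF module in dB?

NF (dB) = SNR_in(dB) − SNR_out(dB) when the source is at T₀
NF = 16.5 − 13.6 = 2.9 dB

2.9 dB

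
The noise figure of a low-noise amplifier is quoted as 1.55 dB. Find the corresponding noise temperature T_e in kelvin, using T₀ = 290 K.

124 K

F = 10^(1.55/10) = 1.42889
T_e = (F − 1)·T₀ = (1.42889 − 1) × 290 = 124 K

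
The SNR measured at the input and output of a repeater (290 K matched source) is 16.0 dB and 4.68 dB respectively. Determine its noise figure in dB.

NF (dB) = SNR_in(dB) − SNR_out(dB) when the source is at T₀
NF = 16.0 − 4.68 = 11.32 dB

11.32 dB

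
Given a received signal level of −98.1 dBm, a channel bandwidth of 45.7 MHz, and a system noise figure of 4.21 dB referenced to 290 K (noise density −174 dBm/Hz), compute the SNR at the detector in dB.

−4.9 dB

Noise floor: N = −174 + 10 log₁₀(B) + NF
10 log₁₀(4.57×10⁷) = 76.6 dB
N = −174 + 76.6 + 4.21 = −93.19 dBm
SNR = P_sig − N = −98.1 − (−93.19) = −4.91 dB → −4.9 dB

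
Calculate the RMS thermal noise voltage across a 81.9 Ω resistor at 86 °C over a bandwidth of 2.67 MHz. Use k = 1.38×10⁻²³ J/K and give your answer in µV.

2.08 µV

T = 86 °C + 273.15 = 359.15 K
V_n = √(4kTRB)
4kTRB = 4 × 1.38×10⁻²³ × 359.15 × 8.19×10¹ × 2.67×10⁶ = 4.34×10⁻¹² V²
V_n = √(4.34×10⁻¹²) = 2.08×10⁻⁶ V = 2.08 µV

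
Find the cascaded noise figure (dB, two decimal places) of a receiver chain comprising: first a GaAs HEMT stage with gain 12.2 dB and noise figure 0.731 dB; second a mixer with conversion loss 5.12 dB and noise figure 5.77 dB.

Convert to linear (a loss of L dB is a gain of −L dB): F_i = 10^(NF_i/10), G_i = 10^(G_i,dB/10)
  Stage 1: F_1 = 10^(0.731/10) = 1.183, G_1 = 10^(12.2/10) = 16.60
  Stage 2: F_2 = 10^(5.77/10) = 3.776, G_2 = 10^(−5.12/10) = 0.3076
Friis cascade:
  F = 1.183 + (3.776 − 1)/16.60 = 1.351
NF = 10 log₁₀(1.351) = 1.31 dB

1.31 dB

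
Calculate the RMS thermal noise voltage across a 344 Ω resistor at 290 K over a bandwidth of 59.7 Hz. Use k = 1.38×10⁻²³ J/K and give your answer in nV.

V_n = √(4kTRB)
4kTRB = 4 × 1.38×10⁻²³ × 290 × 3.44×10² × 5.97×10¹ = 3.29×10⁻¹⁶ V²
V_n = √(3.29×10⁻¹⁶) = 1.81×10⁻⁸ V = 18.1 nV

18.1 nV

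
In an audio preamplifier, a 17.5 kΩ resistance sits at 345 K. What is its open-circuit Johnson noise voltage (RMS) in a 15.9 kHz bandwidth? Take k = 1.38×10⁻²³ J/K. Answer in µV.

V_n = √(4kTRB)
4kTRB = 4 × 1.38×10⁻²³ × 345 × 1.75×10⁴ × 1.59×10⁴ = 5.30×10⁻¹² V²
V_n = √(5.30×10⁻¹²) = 2.30×10⁻⁶ V = 2.30 µV

2.30 µV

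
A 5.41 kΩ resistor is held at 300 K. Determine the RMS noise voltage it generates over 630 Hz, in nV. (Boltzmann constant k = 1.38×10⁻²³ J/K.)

V_n = √(4kTRB)
4kTRB = 4 × 1.38×10⁻²³ × 300 × 5.41×10³ × 6.30×10² = 5.64×10⁻¹⁴ V²
V_n = √(5.64×10⁻¹⁴) = 2.38×10⁻⁷ V = 238 nV

238 nV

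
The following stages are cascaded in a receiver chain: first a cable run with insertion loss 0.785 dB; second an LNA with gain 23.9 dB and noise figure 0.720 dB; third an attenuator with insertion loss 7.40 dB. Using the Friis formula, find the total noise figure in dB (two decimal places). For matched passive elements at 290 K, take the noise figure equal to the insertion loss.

Convert to linear (a loss of L dB is a gain of −L dB): F_i = 10^(NF_i/10), G_i = 10^(G_i,dB/10)
  Stage 1: F_1 = 10^(0.785/10) = 1.198, G_1 = 10^(−0.785/10) = 0.8346
  Stage 2: F_2 = 10^(0.720/10) = 1.180, G_2 = 10^(23.9/10) = 245.5
  Stage 3: F_3 = 10^(7.40/10) = 5.495, G_3 = 10^(−7.40/10) = 0.1820
Friis cascade:
  F = 1.198 + (1.180 − 1)/0.8346 + (5.495 − 1)/204.9 = 1.436
NF = 10 log₁₀(1.436) = 1.57 dB

1.57 dB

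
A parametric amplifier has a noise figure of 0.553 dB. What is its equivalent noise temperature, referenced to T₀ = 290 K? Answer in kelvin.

39.4 K

F = 10^(0.553/10) = 1.1358
T_e = (F − 1)·T₀ = (1.1358 − 1) × 290 = 39.4 K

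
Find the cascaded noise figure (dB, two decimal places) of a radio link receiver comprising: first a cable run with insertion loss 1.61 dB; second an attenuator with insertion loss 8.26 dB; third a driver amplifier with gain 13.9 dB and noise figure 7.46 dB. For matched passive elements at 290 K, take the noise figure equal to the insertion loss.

Convert to linear (a loss of L dB is a gain of −L dB): F_i = 10^(NF_i/10), G_i = 10^(G_i,dB/10)
  Stage 1: F_1 = 10^(1.61/10) = 1.449, G_1 = 10^(−1.61/10) = 0.6902
  Stage 2: F_2 = 10^(8.26/10) = 6.699, G_2 = 10^(−8.26/10) = 0.1493
  Stage 3: F_3 = 10^(7.46/10) = 5.572, G_3 = 10^(13.9/10) = 24.55
Friis cascade:
  F = 1.449 + (6.699 − 1)/0.6902 + (5.572 − 1)/0.1030 = 54.08
NF = 10 log₁₀(54.08) = 17.33 dB

17.33 dB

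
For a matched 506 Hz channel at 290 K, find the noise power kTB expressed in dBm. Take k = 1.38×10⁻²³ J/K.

−146.9 dBm

P_n = kTB = 1.38×10⁻²³ × 290 × 5.06×10² = 2.03×10⁻¹⁸ W
In dBm: 10 log₁₀(2.03×10⁻¹⁸ / 10⁻³) = −146.9 dBm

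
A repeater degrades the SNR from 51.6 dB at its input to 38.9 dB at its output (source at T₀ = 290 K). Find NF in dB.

NF (dB) = SNR_in(dB) − SNR_out(dB) when the source is at T₀
NF = 51.6 − 38.9 = 12.7 dB

12.7 dB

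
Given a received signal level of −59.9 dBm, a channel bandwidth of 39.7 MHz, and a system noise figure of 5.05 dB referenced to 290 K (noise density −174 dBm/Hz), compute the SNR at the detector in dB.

Noise floor: N = −174 + 10 log₁₀(B) + NF
10 log₁₀(3.97×10⁷) = 75.99 dB
N = −174 + 75.99 + 5.05 = −92.96 dBm
SNR = P_sig − N = −59.9 − (−92.96) = 33.06 dB → 33.1 dB

33.1 dB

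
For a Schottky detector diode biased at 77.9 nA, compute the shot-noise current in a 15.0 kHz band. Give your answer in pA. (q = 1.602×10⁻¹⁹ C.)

I_n = √(2qI·B)
2qI·B = 2 × 1.602×10⁻¹⁹ × 7.79×10⁻⁸ × 1.50×10⁴ = 3.74×10⁻²² A²
I_n = √(3.74×10⁻²²) = 1.93×10⁻¹¹ A = 19.3 pA

19.3 pA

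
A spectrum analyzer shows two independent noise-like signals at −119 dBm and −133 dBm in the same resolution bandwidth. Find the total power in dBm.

−118.8 dBm

Convert to linear, add, convert back:
P₁ = 1.26×10⁻¹⁵ W, P₂ = 5.01×10⁻¹⁷ W
P_tot = 1.31×10⁻¹⁵ W → 10 log₁₀(P_tot / 10⁻³) = −118.8 dBm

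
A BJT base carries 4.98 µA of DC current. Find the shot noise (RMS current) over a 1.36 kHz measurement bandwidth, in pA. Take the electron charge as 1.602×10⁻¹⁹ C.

I_n = √(2qI·B)
2qI·B = 2 × 1.602×10⁻¹⁹ × 4.98×10⁻⁶ × 1.36×10³ = 2.17×10⁻²¹ A²
I_n = √(2.17×10⁻²¹) = 4.66×10⁻¹¹ A = 46.6 pA

46.6 pA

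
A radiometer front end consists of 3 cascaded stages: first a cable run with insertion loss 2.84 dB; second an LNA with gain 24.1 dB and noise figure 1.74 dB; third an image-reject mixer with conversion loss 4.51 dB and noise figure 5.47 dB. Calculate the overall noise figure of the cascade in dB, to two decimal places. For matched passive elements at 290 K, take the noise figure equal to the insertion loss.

4.61 dB

Convert to linear (a loss of L dB is a gain of −L dB): F_i = 10^(NF_i/10), G_i = 10^(G_i,dB/10)
  Stage 1: F_1 = 10^(2.84/10) = 1.923, G_1 = 10^(−2.84/10) = 0.5200
  Stage 2: F_2 = 10^(1.74/10) = 1.493, G_2 = 10^(24.1/10) = 257.0
  Stage 3: F_3 = 10^(5.47/10) = 3.524, G_3 = 10^(−4.51/10) = 0.3540
Friis cascade:
  F = 1.923 + (1.493 − 1)/0.5200 + (3.524 − 1)/133.7 = 2.890
NF = 10 log₁₀(2.890) = 4.61 dB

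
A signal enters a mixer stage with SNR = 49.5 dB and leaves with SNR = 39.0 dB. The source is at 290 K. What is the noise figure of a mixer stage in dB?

10.5 dB

NF (dB) = SNR_in(dB) − SNR_out(dB) when the source is at T₀
NF = 49.5 − 39.0 = 10.5 dB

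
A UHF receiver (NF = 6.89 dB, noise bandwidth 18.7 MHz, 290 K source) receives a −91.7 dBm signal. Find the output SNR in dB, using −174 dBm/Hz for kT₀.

2.7 dB

Noise floor: N = −174 + 10 log₁₀(B) + NF
10 log₁₀(1.87×10⁷) = 72.72 dB
N = −174 + 72.72 + 6.89 = −94.39 dBm
SNR = P_sig − N = −91.7 − (−94.39) = 2.69 dB → 2.7 dB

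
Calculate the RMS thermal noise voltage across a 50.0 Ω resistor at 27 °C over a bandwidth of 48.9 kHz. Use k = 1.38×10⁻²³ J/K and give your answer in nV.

201 nV

T = 27 °C + 273.15 = 300.15 K
V_n = √(4kTRB)
4kTRB = 4 × 1.38×10⁻²³ × 300.15 × 5.00×10¹ × 4.89×10⁴ = 4.05×10⁻¹⁴ V²
V_n = √(4.05×10⁻¹⁴) = 2.01×10⁻⁷ V = 201 nV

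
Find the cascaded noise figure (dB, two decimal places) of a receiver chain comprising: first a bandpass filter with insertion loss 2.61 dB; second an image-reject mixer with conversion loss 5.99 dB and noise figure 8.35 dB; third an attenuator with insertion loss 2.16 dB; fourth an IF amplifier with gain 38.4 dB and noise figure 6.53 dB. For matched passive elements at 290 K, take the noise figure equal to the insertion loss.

Convert to linear (a loss of L dB is a gain of −L dB): F_i = 10^(NF_i/10), G_i = 10^(G_i,dB/10)
  Stage 1: F_1 = 10^(2.61/10) = 1.824, G_1 = 10^(−2.61/10) = 0.5483
  Stage 2: F_2 = 10^(8.35/10) = 6.839, G_2 = 10^(−5.99/10) = 0.2518
  Stage 3: F_3 = 10^(2.16/10) = 1.644, G_3 = 10^(−2.16/10) = 0.6081
  Stage 4: F_4 = 10^(6.53/10) = 4.498, G_4 = 10^(38.4/10) = 6918
Friis cascade:
  F = 1.824 + (6.839 − 1)/0.5483 + (1.644 − 1)/0.1380 + (4.498 − 1)/0.08395 = 58.81
NF = 10 log₁₀(58.81) = 17.69 dB

17.69 dB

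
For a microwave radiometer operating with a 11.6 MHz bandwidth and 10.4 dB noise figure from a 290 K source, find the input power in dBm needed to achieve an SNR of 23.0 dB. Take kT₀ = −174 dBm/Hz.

−70.0 dBm

Sensitivity = −174 + 10 log₁₀(B) + NF + SNR_min
= −174 + 70.64 + 10.4 + 23.0
= −69.96 dBm → −70.0 dBm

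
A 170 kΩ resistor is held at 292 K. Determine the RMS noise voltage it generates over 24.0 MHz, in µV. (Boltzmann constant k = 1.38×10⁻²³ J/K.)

256 µV

V_n = √(4kTRB)
4kTRB = 4 × 1.38×10⁻²³ × 292 × 1.70×10⁵ × 2.40×10⁷ = 6.58×10⁻⁸ V²
V_n = √(6.58×10⁻⁸) = 2.56×10⁻⁴ V = 256 µV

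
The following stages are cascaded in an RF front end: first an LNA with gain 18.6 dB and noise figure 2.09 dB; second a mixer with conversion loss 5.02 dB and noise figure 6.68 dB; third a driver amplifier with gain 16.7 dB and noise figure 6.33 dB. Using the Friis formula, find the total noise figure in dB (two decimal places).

Convert to linear (a loss of L dB is a gain of −L dB): F_i = 10^(NF_i/10), G_i = 10^(G_i,dB/10)
  Stage 1: F_1 = 10^(2.09/10) = 1.618, G_1 = 10^(18.6/10) = 72.44
  Stage 2: F_2 = 10^(6.68/10) = 4.656, G_2 = 10^(−5.02/10) = 0.3148
  Stage 3: F_3 = 10^(6.33/10) = 4.295, G_3 = 10^(16.7/10) = 46.77
Friis cascade:
  F = 1.618 + (4.656 − 1)/72.44 + (4.295 − 1)/22.80 = 1.813
NF = 10 log₁₀(1.813) = 2.58 dB

2.58 dB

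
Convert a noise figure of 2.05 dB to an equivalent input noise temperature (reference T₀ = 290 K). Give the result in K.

175 K

F = 10^(2.05/10) = 1.60325
T_e = (F − 1)·T₀ = (1.60325 − 1) × 290 = 175 K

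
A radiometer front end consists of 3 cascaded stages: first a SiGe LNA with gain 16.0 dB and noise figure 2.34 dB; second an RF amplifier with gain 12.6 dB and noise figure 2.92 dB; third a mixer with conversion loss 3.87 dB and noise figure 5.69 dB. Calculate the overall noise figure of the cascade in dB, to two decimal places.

Convert to linear (a loss of L dB is a gain of −L dB): F_i = 10^(NF_i/10), G_i = 10^(G_i,dB/10)
  Stage 1: F_1 = 10^(2.34/10) = 1.714, G_1 = 10^(16.0/10) = 39.81
  Stage 2: F_2 = 10^(2.92/10) = 1.959, G_2 = 10^(12.6/10) = 18.20
  Stage 3: F_3 = 10^(5.69/10) = 3.707, G_3 = 10^(−3.87/10) = 0.4102
Friis cascade:
  F = 1.714 + (1.959 − 1)/39.81 + (3.707 − 1)/724.4 = 1.742
NF = 10 log₁₀(1.742) = 2.41 dB

2.41 dB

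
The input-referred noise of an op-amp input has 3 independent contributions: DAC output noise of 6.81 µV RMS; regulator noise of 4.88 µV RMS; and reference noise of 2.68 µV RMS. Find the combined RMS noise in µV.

Uncorrelated sources add in power (mean-square): V_tot = √(ΣV_i²)
V_tot = √[(6.81×10⁻⁶)² + (4.88×10⁻⁶)² + (2.68×10⁻⁶)²] = 8.80×10⁻⁶ V = 8.80 µV

8.80 µV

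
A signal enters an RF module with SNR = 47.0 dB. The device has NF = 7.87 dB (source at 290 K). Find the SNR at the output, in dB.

By definition F = SNR_in/SNR_out, so in dB: SNR_out = SNR_in − NF
SNR_out = 47.0 − 7.87 = 39.13 dB

39.13 dB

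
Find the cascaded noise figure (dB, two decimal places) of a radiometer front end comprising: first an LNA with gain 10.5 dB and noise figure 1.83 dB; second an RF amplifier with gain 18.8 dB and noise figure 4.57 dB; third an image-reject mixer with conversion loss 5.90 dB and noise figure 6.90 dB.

2.29 dB

Convert to linear (a loss of L dB is a gain of −L dB): F_i = 10^(NF_i/10), G_i = 10^(G_i,dB/10)
  Stage 1: F_1 = 10^(1.83/10) = 1.524, G_1 = 10^(10.5/10) = 11.22
  Stage 2: F_2 = 10^(4.57/10) = 2.864, G_2 = 10^(18.8/10) = 75.86
  Stage 3: F_3 = 10^(6.90/10) = 4.898, G_3 = 10^(−5.90/10) = 0.2570
Friis cascade:
  F = 1.524 + (2.864 − 1)/11.22 + (4.898 − 1)/851.1 = 1.695
NF = 10 log₁₀(1.695) = 2.29 dB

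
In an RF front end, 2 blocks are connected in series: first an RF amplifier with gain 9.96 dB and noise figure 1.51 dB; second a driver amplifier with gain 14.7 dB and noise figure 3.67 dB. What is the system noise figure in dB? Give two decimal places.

Convert to linear (a loss of L dB is a gain of −L dB): F_i = 10^(NF_i/10), G_i = 10^(G_i,dB/10)
  Stage 1: F_1 = 10^(1.51/10) = 1.416, G_1 = 10^(9.96/10) = 9.908
  Stage 2: F_2 = 10^(3.67/10) = 2.328, G_2 = 10^(14.7/10) = 29.51
Friis cascade:
  F = 1.416 + (2.328 − 1)/9.908 = 1.550
NF = 10 log₁₀(1.550) = 1.90 dB

1.90 dB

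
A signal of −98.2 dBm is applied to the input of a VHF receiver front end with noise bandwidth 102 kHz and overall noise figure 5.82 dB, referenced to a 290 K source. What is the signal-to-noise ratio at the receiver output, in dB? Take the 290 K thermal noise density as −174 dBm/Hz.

19.9 dB

Noise floor: N = −174 + 10 log₁₀(B) + NF
10 log₁₀(1.02×10⁵) = 50.09 dB
N = −174 + 50.09 + 5.82 = −118.09 dBm
SNR = P_sig − N = −98.2 − (−118.09) = 19.89 dB → 19.9 dB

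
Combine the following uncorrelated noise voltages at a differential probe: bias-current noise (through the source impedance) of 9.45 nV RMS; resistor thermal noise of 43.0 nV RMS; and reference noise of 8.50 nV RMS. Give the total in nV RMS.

Uncorrelated sources add in power (mean-square): V_tot = √(ΣV_i²)
V_tot = √[(9.45×10⁻⁹)² + (4.30×10⁻⁸)² + (8.50×10⁻⁹)²] = 4.48×10⁻⁸ V = 44.8 nV

44.8 nV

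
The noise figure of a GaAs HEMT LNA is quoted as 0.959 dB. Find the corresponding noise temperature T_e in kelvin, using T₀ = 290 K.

F = 10^(0.959/10) = 1.2471
T_e = (F − 1)·T₀ = (1.2471 − 1) × 290 = 71.7 K

71.7 K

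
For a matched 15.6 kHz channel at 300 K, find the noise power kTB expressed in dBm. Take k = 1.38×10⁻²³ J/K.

P_n = kTB = 1.38×10⁻²³ × 300 × 1.56×10⁴ = 6.46×10⁻¹⁷ W
In dBm: 10 log₁₀(6.46×10⁻¹⁷ / 10⁻³) = −131.9 dBm

−131.9 dBm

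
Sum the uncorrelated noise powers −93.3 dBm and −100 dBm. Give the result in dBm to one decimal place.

Convert to linear, add, convert back:
P₁ = 4.68×10⁻¹³ W, P₂ = 1.00×10⁻¹³ W
P_tot = 5.68×10⁻¹³ W → 10 log₁₀(P_tot / 10⁻³) = −92.5 dBm

−92.5 dBm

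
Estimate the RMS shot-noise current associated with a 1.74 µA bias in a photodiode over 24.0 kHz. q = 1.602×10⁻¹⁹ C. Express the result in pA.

116 pA

I_n = √(2qI·B)
2qI·B = 2 × 1.602×10⁻¹⁹ × 1.74×10⁻⁶ × 2.40×10⁴ = 1.34×10⁻²⁰ A²
I_n = √(1.34×10⁻²⁰) = 1.16×10⁻¹⁰ A = 116 pA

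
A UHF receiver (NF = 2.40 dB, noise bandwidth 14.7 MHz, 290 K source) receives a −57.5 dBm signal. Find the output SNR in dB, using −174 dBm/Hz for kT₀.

Noise floor: N = −174 + 10 log₁₀(B) + NF
10 log₁₀(1.47×10⁷) = 71.67 dB
N = −174 + 71.67 + 2.40 = −99.93 dBm
SNR = P_sig − N = −57.5 − (−99.93) = 42.43 dB → 42.4 dB

42.4 dB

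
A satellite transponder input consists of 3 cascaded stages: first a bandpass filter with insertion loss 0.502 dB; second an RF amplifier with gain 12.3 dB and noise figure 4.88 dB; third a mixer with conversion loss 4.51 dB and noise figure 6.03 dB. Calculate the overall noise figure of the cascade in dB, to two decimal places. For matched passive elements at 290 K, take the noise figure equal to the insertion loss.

Convert to linear (a loss of L dB is a gain of −L dB): F_i = 10^(NF_i/10), G_i = 10^(G_i,dB/10)
  Stage 1: F_1 = 10^(0.502/10) = 1.123, G_1 = 10^(−0.502/10) = 0.8908
  Stage 2: F_2 = 10^(4.88/10) = 3.076, G_2 = 10^(12.3/10) = 16.98
  Stage 3: F_3 = 10^(6.03/10) = 4.009, G_3 = 10^(−4.51/10) = 0.3540
Friis cascade:
  F = 1.123 + (3.076 − 1)/0.8908 + (4.009 − 1)/15.13 = 3.652
NF = 10 log₁₀(3.652) = 5.63 dB

5.63 dB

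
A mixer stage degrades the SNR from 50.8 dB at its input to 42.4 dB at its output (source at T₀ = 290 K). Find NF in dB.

8.4 dB

NF (dB) = SNR_in(dB) − SNR_out(dB) when the source is at T₀
NF = 50.8 − 42.4 = 8.4 dB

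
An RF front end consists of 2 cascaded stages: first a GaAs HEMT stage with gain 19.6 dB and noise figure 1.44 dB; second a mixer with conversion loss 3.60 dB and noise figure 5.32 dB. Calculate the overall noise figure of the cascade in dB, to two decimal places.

1.52 dB

Convert to linear (a loss of L dB is a gain of −L dB): F_i = 10^(NF_i/10), G_i = 10^(G_i,dB/10)
  Stage 1: F_1 = 10^(1.44/10) = 1.393, G_1 = 10^(19.6/10) = 91.20
  Stage 2: F_2 = 10^(5.32/10) = 3.404, G_2 = 10^(−3.60/10) = 0.4365
Friis cascade:
  F = 1.393 + (3.404 − 1)/91.20 = 1.420
NF = 10 log₁₀(1.420) = 1.52 dB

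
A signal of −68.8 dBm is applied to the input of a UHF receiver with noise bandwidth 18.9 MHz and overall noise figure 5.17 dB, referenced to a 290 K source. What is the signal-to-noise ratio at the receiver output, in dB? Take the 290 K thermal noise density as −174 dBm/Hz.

Noise floor: N = −174 + 10 log₁₀(B) + NF
10 log₁₀(1.89×10⁷) = 72.76 dB
N = −174 + 72.76 + 5.17 = −96.07 dBm
SNR = P_sig − N = −68.8 − (−96.07) = 27.27 dB → 27.3 dB

27.3 dB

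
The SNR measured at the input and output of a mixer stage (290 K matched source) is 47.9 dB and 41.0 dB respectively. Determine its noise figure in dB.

6.9 dB

NF (dB) = SNR_in(dB) − SNR_out(dB) when the source is at T₀
NF = 47.9 − 41.0 = 6.9 dB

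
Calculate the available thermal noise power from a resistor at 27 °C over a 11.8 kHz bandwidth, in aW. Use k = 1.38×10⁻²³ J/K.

48.9 aW

T = 27 °C + 273.15 = 300.15 K
P_n = kTB = 1.38×10⁻²³ × 300.15 × 1.18×10⁴ = 4.89×10⁻¹⁷ W = 48.9 aW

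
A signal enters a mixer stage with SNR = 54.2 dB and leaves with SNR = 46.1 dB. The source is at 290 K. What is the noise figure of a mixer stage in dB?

NF (dB) = SNR_in(dB) − SNR_out(dB) when the source is at T₀
NF = 54.2 − 46.1 = 8.1 dB

8.1 dB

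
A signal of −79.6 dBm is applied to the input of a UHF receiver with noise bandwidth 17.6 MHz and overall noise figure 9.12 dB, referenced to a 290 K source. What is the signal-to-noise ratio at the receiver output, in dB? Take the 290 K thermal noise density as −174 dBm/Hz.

12.8 dB

Noise floor: N = −174 + 10 log₁₀(B) + NF
10 log₁₀(1.76×10⁷) = 72.46 dB
N = −174 + 72.46 + 9.12 = −92.42 dBm
SNR = P_sig − N = −79.6 − (−92.42) = 12.82 dB → 12.8 dB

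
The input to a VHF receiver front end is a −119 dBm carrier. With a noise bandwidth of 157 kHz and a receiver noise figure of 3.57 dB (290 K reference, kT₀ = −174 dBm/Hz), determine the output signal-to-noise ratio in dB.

Noise floor: N = −174 + 10 log₁₀(B) + NF
10 log₁₀(1.57×10⁵) = 51.96 dB
N = −174 + 51.96 + 3.57 = −118.47 dBm
SNR = P_sig − N = −119 − (−118.47) = −0.53 dB → −0.5 dB

−0.5 dB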